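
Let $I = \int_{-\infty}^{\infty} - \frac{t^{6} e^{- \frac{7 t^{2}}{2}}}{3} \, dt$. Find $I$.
$- \frac{5 \sqrt{14} \sqrt{\pi}}{2401}$

Start from the elementary integral
$$J(a) = \int_{-\infty}^{\infty} - \frac{e^{- a t^{2}}}{3} \, dt = - \frac{\sqrt{\pi}}{3 \sqrt{a}}.$$

Differentiating under the integral sign brings down a factor of $(-t^2)$:
$$\frac{dJ}{da} = \int_{-\infty}^{\infty} \frac{t^{2} e^{- a t^{2}}}{3} \, dt = \frac{\sqrt{\pi}}{6 a^{\frac{3}{2}}}.$$

Repeating $3$ times in total — each differentiation brings down another $(-t^2)$ — gives
$$\frac{d^{3}J}{da^{3}} = \int_{-\infty}^{\infty} \frac{t^{6} e^{- a t^{2}}}{3} \, dt = \frac{5 \sqrt{\pi}}{8 a^{\frac{7}{2}}},$$
and the integrand here is $(-1)^{3}$ times the target integrand, so $I = (-1)^{3}\,\frac{d^{3}J}{da^{3}} = - \frac{5 \sqrt{\pi}}{8 a^{\frac{7}{2}}}$.

Setting $a = \frac{7}{2}$:
$$I = - \frac{5 \sqrt{14} \sqrt{\pi}}{2401}.$$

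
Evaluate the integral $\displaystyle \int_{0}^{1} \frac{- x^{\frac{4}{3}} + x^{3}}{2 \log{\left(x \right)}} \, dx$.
$\log{\left(\frac{2 \sqrt{21}}{7} \right)}$

Introduce a parameter $a$ in the exponent: let $I(a) = \int_{0}^{1} \frac{- x^{\frac{4}{3}} + x^{a}}{2 \log{\left(x \right)}} \, dx$.

Since $\dfrac{\partial}{\partial a}\,x^{a} = x^{a} \ln x$, the $\ln x$ in the denominator cancels and
$$\frac{dI}{da} = \int_{0}^{1} \frac{1}{2} x^{a} \, dx = \frac{1}{2} \left[\frac{x^{a+1}}{a+1}\right]_0^1 = \frac{1}{2 \left(a + 1\right)}.$$

Integrating with respect to $a$ gives $I(a) = \log{\left(\frac{\sqrt{21} \sqrt{a + 1}}{7} \right)} + C$.

At $a = \frac{4}{3}$ the integrand is identically $0$, so $I(\frac{4}{3}) = 0$. The closed form gives $0$, hence $C = 0$.

Setting $a = 3$:
$$I = \log{\left(\frac{2 \sqrt{21}}{7} \right)}.$$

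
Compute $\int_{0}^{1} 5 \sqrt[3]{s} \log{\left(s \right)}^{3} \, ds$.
$- \frac{1215}{128}$

Begin with the known integral
$$J(a) = \int_{0}^{1} 5 s^{a} \, ds = \frac{5}{a + 1}.$$

Differentiating under the integral sign brings down a factor of $\ln s$:
$$\frac{dJ}{da} = \int_{0}^{1} 5 s^{a} \log{\left(s \right)} \, ds = - \frac{5}{\left(a + 1\right)^{2}}.$$

Repeating $3$ times in total — each differentiation brings down another $\ln s$ — gives
$$\frac{d^{3}J}{da^{3}} = \int_{0}^{1} 5 s^{a} \log{\left(s \right)}^{3} \, ds = - \frac{30}{\left(a + 1\right)^{4}},$$
and the integrand here is exactly the target integrand, so $I = - \frac{30}{\left(a + 1\right)^{4}}$.

Setting $a = \frac{1}{3}$:
$$I = - \frac{1215}{128}.$$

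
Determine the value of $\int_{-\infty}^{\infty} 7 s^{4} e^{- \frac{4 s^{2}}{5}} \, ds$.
$\frac{525 \sqrt{5} \sqrt{\pi}}{128}$

Start from the elementary integral
$$J(a) = \int_{-\infty}^{\infty} 7 e^{- a s^{2}} \, ds = \frac{7 \sqrt{\pi}}{\sqrt{a}}.$$

Differentiating under the integral sign brings down a factor of $(-s^2)$:
$$\frac{dJ}{da} = \int_{-\infty}^{\infty} - 7 s^{2} e^{- a s^{2}} \, ds = - \frac{7 \sqrt{\pi}}{2 a^{\frac{3}{2}}}.$$

Repeating twice in total — each differentiation brings down another $(-s^2)$ — gives
$$\frac{d^{2}J}{da^{2}} = \int_{-\infty}^{\infty} 7 s^{4} e^{- a s^{2}} \, ds = \frac{21 \sqrt{\pi}}{4 a^{\frac{5}{2}}},$$
and the integrand here is exactly the target integrand, so $I = \frac{21 \sqrt{\pi}}{4 a^{\frac{5}{2}}}$.

Setting $a = \frac{4}{5}$:
$$I = \frac{525 \sqrt{5} \sqrt{\pi}}{128}.$$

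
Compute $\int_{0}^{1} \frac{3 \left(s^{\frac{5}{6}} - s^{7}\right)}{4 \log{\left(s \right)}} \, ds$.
$\log{\left(\frac{11^{\frac{3}{4}} \sqrt[4]{3}}{24} \right)}$

Consider the one-parameter family: let $I(a) = \int_{0}^{1} \frac{3 \left(- s^{7} + s^{a}\right)}{4 \log{\left(s \right)}} \, ds$.

Since $\dfrac{\partial}{\partial a}\,s^{a} = s^{a} \ln s$, the $\ln s$ in the denominator cancels and
$$\frac{dI}{da} = \int_{0}^{1} \frac{3}{4} s^{a} \, ds = \frac{3}{4} \left[\frac{s^{a+1}}{a+1}\right]_0^1 = \frac{3}{4 \left(a + 1\right)}.$$

Integrating with respect to $a$ gives $I(a) = \frac{3 \log{\left(a + 1 \right)}}{4} - \frac{9 \log{\left(2 \right)}}{4} + C$.

At $a = 7$ the integrand is identically $0$, so $I(7) = 0$. The closed form gives $0$, hence $C = 0$.

Setting $a = \frac{5}{6}$:
$$I = \log{\left(\frac{11^{\frac{3}{4}} \sqrt[4]{3}}{24} \right)}.$$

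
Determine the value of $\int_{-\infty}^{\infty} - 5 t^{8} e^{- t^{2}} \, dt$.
$- \frac{525 \sqrt{\pi}}{16}$

Start from the elementary integral
$$J(a) = \int_{-\infty}^{\infty} - 5 e^{- a t^{2}} \, dt = - \frac{5 \sqrt{\pi}}{\sqrt{a}}.$$

Differentiating under the integral sign brings down a factor of $(-t^2)$:
$$\frac{dJ}{da} = \int_{-\infty}^{\infty} 5 t^{2} e^{- a t^{2}} \, dt = \frac{5 \sqrt{\pi}}{2 a^{\frac{3}{2}}}.$$

Repeating $4$ times in total — each differentiation brings down another $(-t^2)$ — gives
$$\frac{d^{4}J}{da^{4}} = \int_{-\infty}^{\infty} - 5 t^{8} e^{- a t^{2}} \, dt = - \frac{525 \sqrt{\pi}}{16 a^{\frac{9}{2}}},$$
and the integrand here is exactly the target integrand, so $I = - \frac{525 \sqrt{\pi}}{16 a^{\frac{9}{2}}}$.

Setting $a = 1$:
$$I = - \frac{525 \sqrt{\pi}}{16}.$$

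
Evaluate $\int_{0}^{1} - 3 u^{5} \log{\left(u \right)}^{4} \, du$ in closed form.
$- \frac{1}{108}$

Consider the simpler parametrised integral
$$J(a) = \int_{0}^{1} - 3 u^{a} \, du = - \frac{3}{a + 1}.$$

Differentiating under the integral sign brings down a factor of $\ln u$:
$$\frac{dJ}{da} = \int_{0}^{1} - 3 u^{a} \log{\left(u \right)} \, du = \frac{3}{\left(a + 1\right)^{2}}.$$

Repeating $4$ times in total — each differentiation brings down another $\ln u$ — gives
$$\frac{d^{4}J}{da^{4}} = \int_{0}^{1} - 3 u^{a} \log{\left(u \right)}^{4} \, du = - \frac{72}{\left(a + 1\right)^{5}},$$
and the integrand here is exactly the target integrand, so $I = - \frac{72}{\left(a + 1\right)^{5}}$.

Setting $a = 5$:
$$I = - \frac{1}{108}.$$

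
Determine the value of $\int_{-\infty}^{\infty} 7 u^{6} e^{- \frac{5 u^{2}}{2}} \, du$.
$\frac{21 \sqrt{10} \sqrt{\pi}}{125}$

Start from the elementary integral
$$J(a) = \int_{-\infty}^{\infty} 7 e^{- a u^{2}} \, du = \frac{7 \sqrt{\pi}}{\sqrt{a}}.$$

Differentiating under the integral sign brings down a factor of $(-u^2)$:
$$\frac{dJ}{da} = \int_{-\infty}^{\infty} - 7 u^{2} e^{- a u^{2}} \, du = - \frac{7 \sqrt{\pi}}{2 a^{\frac{3}{2}}}.$$

Repeating $3$ times in total — each differentiation brings down another $(-u^2)$ — gives
$$\frac{d^{3}J}{da^{3}} = \int_{-\infty}^{\infty} - 7 u^{6} e^{- a u^{2}} \, du = - \frac{105 \sqrt{\pi}}{8 a^{\frac{7}{2}}},$$
and the integrand here is $(-1)^{3}$ times the target integrand, so $I = (-1)^{3}\,\frac{d^{3}J}{da^{3}} = \frac{105 \sqrt{\pi}}{8 a^{\frac{7}{2}}}$.

Setting $a = \frac{5}{2}$:
$$I = \frac{21 \sqrt{10} \sqrt{\pi}}{125}.$$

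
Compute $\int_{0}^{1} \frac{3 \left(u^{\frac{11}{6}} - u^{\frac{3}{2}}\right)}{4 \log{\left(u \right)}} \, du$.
$\log{\left(\frac{\sqrt[4]{15} \cdot 17^{\frac{3}{4}}}{15} \right)}$

Consider the one-parameter family: let $I(a) = \int_{0}^{1} \frac{3 \left(u^{\frac{11}{6}} - u^{a}\right)}{4 \log{\left(u \right)}} \, du$.

Since $\dfrac{\partial}{\partial a}\,u^{a} = u^{a} \ln u$, the $\ln u$ in the denominator cancels and
$$\frac{dI}{da} = \int_{0}^{1} - \frac{3}{4} u^{a} \, du = - \frac{3}{4} \left[\frac{u^{a+1}}{a+1}\right]_0^1 = - \frac{3}{4 a + 4}.$$

Integrating with respect to $a$ gives $I(a) = - \frac{3 \log{\left(a + 1 \right)}}{4} - \frac{3 \log{\left(6 \right)}}{4} + \frac{3 \log{\left(17 \right)}}{4} + C$.

At $a = \frac{11}{6}$ the integrand is identically $0$, so $I(\frac{11}{6}) = 0$. The closed form gives $0$, hence $C = 0$.

Setting $a = \frac{3}{2}$:
$$I = \log{\left(\frac{\sqrt[4]{15} \cdot 17^{\frac{3}{4}}}{15} \right)}.$$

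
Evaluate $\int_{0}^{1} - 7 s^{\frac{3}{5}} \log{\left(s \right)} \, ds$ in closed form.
$\frac{175}{64}$

Consider the simpler parametrised integral
$$J(a) = \int_{0}^{1} - 7 s^{a} \, ds = - \frac{7}{a + 1}.$$

Differentiating under the integral sign brings down a factor of $\ln s$:
$$\frac{dJ}{da} = \int_{0}^{1} - 7 s^{a} \log{\left(s \right)} \, ds = \frac{7}{\left(a + 1\right)^{2}}.$$

The integral on the left is $I$, so $I = \frac{7}{\left(a + 1\right)^{2}}$.

Setting $a = \frac{3}{5}$:
$$I = \frac{175}{64}.$$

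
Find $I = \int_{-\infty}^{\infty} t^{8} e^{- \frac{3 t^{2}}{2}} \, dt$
$\frac{35 \sqrt{6} \sqrt{\pi}}{81}$

Consider the simpler parametrised integral
$$J(a) = \int_{-\infty}^{\infty} e^{- a t^{2}} \, dt = \frac{\sqrt{\pi}}{\sqrt{a}}.$$

Differentiating under the integral sign brings down a factor of $(-t^2)$:
$$\frac{dJ}{da} = \int_{-\infty}^{\infty} - t^{2} e^{- a t^{2}} \, dt = - \frac{\sqrt{\pi}}{2 a^{\frac{3}{2}}}.$$

Repeating $4$ times in total — each differentiation brings down another $(-t^2)$ — gives
$$\frac{d^{4}J}{da^{4}} = \int_{-\infty}^{\infty} t^{8} e^{- a t^{2}} \, dt = \frac{105 \sqrt{\pi}}{16 a^{\frac{9}{2}}},$$
and the integrand here is exactly the target integrand, so $I = \frac{105 \sqrt{\pi}}{16 a^{\frac{9}{2}}}$.

Setting $a = \frac{3}{2}$:
$$I = \frac{35 \sqrt{6} \sqrt{\pi}}{81}.$$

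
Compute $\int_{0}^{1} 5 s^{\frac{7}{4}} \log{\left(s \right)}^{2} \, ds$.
$\frac{640}{1331}$

Start from the elementary integral
$$J(a) = \int_{0}^{1} 5 s^{a} \, ds = \frac{5}{a + 1}.$$

Differentiating under the integral sign brings down a factor of $\ln s$:
$$\frac{dJ}{da} = \int_{0}^{1} 5 s^{a} \log{\left(s \right)} \, ds = - \frac{5}{\left(a + 1\right)^{2}}.$$

Repeating twice in total — each differentiation brings down another $\ln s$ — gives
$$\frac{d^{2}J}{da^{2}} = \int_{0}^{1} 5 s^{a} \log{\left(s \right)}^{2} \, ds = \frac{10}{\left(a + 1\right)^{3}},$$
and the integrand here is exactly the target integrand, so $I = \frac{10}{\left(a + 1\right)^{3}}$.

Setting $a = \frac{7}{4}$:
$$I = \frac{640}{1331}.$$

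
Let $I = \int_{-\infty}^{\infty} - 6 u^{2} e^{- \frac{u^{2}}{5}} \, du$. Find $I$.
$- 15 \sqrt{5} \sqrt{\pi}$

Consider the simpler parametrised integral
$$J(a) = \int_{-\infty}^{\infty} - 6 e^{- a u^{2}} \, du = - \frac{6 \sqrt{\pi}}{\sqrt{a}}.$$

Differentiating under the integral sign brings down a factor of $(-u^2)$:
$$\frac{dJ}{da} = \int_{-\infty}^{\infty} 6 u^{2} e^{- a u^{2}} \, du = \frac{3 \sqrt{\pi}}{a^{\frac{3}{2}}}.$$

The integral on the left is $-I$, so $I = - \frac{3 \sqrt{\pi}}{a^{\frac{3}{2}}}$.

Setting $a = \frac{1}{5}$:
$$I = - 15 \sqrt{5} \sqrt{\pi}.$$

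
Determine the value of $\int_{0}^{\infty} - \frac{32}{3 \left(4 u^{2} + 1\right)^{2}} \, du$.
$- \frac{4 \pi}{3}$

Recall the elementary integral
$$J(a) = \int_{0}^{\infty} - \frac{2}{3 \left(a^{2} + u^{2}\right)} \, du = - \frac{\pi}{3 a}.$$

Differentiating under the integral sign with respect to $a$,
$$\frac{dJ}{da} = \int_{0}^{\infty} \frac{4 a}{3 \left(a^{2} + u^{2}\right)^{2}} \, du = \frac{\pi}{3 a^{2}},$$
so $\int_{0}^{\infty} - \frac{2}{3 \left(a^{2} + u^{2}\right)^{2}} \, du = - \frac{\pi}{6 a^{3}}$.

Setting $a = \frac{1}{2}$:
$$I = - \frac{4 \pi}{3}.$$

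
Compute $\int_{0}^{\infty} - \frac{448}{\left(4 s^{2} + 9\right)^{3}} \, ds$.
$- \frac{14 \pi}{81}$

Begin with the known result
$$J(a) = \int_{0}^{\infty} - \frac{7}{a^{2} + s^{2}} \, ds = - \frac{7 \pi}{2 a}.$$

Differentiating under the integral sign with respect to $a$,
$$\frac{dJ}{da} = \int_{0}^{\infty} \frac{14 a}{\left(a^{2} + s^{2}\right)^{2}} \, ds = \frac{7 \pi}{2 a^{2}},$$
so $\int_{0}^{\infty} - \frac{7}{\left(a^{2} + s^{2}\right)^{2}} \, ds = - \frac{7 \pi}{4 a^{3}}$.

Repeating — each differentiation of $1/(s^2+a^2)^j$ produces $-2ja/(s^2+a^2)^{j+1}$ — and dividing through by $-2ja$ at each step yields, after $2$ differentiations in total,
$$\int_{0}^{\infty} - \frac{7}{\left(a^{2} + s^{2}\right)^{3}} \, ds = - \frac{21 \pi}{16 a^{5}}.$$

Setting $a = \frac{3}{2}$:
$$I = - \frac{14 \pi}{81}.$$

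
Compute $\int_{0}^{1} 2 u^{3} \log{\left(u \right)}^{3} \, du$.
$- \frac{3}{64}$

Begin with the known integral
$$J(a) = \int_{0}^{1} 2 u^{a} \, du = \frac{2}{a + 1}.$$

Differentiating under the integral sign brings down a factor of $\ln u$:
$$\frac{dJ}{da} = \int_{0}^{1} 2 u^{a} \log{\left(u \right)} \, du = - \frac{2}{\left(a + 1\right)^{2}}.$$

Repeating $3$ times in total — each differentiation brings down another $\ln u$ — gives
$$\frac{d^{3}J}{da^{3}} = \int_{0}^{1} 2 u^{a} \log{\left(u \right)}^{3} \, du = - \frac{12}{\left(a + 1\right)^{4}},$$
and the integrand here is exactly the target integrand, so $I = - \frac{12}{\left(a + 1\right)^{4}}$.

Setting $a = 3$:
$$I = - \frac{3}{64}.$$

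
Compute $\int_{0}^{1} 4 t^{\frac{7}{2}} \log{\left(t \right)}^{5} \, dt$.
$- \frac{10240}{177147}$

Start from the elementary integral
$$J(a) = \int_{0}^{1} 4 t^{a} \, dt = \frac{4}{a + 1}.$$

Differentiating under the integral sign brings down a factor of $\ln t$:
$$\frac{dJ}{da} = \int_{0}^{1} 4 t^{a} \log{\left(t \right)} \, dt = - \frac{4}{\left(a + 1\right)^{2}}.$$

Repeating $5$ times in total — each differentiation brings down another $\ln t$ — gives
$$\frac{d^{5}J}{da^{5}} = \int_{0}^{1} 4 t^{a} \log{\left(t \right)}^{5} \, dt = - \frac{480}{\left(a + 1\right)^{6}},$$
and the integrand here is exactly the target integrand, so $I = - \frac{480}{\left(a + 1\right)^{6}}$.

Setting $a = \frac{7}{2}$:
$$I = - \frac{10240}{177147}.$$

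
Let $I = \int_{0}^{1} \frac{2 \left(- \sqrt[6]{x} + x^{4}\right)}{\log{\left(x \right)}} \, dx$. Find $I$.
$\log{\left(\frac{900}{49} \right)}$

Replace the exponent $4$ by a parameter $a$: let $I(a) = \int_{0}^{1} \frac{2 \left(- \sqrt[6]{x} + x^{a}\right)}{\log{\left(x \right)}} \, dx$.

Since $\dfrac{\partial}{\partial a}\,x^{a} = x^{a} \ln x$, the $\ln x$ in the denominator cancels and
$$\frac{dI}{da} = \int_{0}^{1} 2 x^{a} \, dx = 2 \left[\frac{x^{a+1}}{a+1}\right]_0^1 = \frac{2}{a + 1}.$$

Integrating with respect to $a$ gives $I(a) = \log{\left(\frac{36 \left(a + 1\right)^{2}}{49} \right)} + C$.

At $a = \frac{1}{6}$ the integrand is identically $0$, so $I(\frac{1}{6}) = 0$. The closed form gives $0$, hence $C = 0$.

Setting $a = 4$:
$$I = \log{\left(\frac{900}{49} \right)}.$$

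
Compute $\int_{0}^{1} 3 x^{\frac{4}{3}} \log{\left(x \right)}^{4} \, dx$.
$\frac{17496}{16807}$

Consider the simpler parametrised integral
$$J(a) = \int_{0}^{1} 3 x^{a} \, dx = \frac{3}{a + 1}.$$

Differentiating under the integral sign brings down a factor of $\ln x$:
$$\frac{dJ}{da} = \int_{0}^{1} 3 x^{a} \log{\left(x \right)} \, dx = - \frac{3}{\left(a + 1\right)^{2}}.$$

Repeating $4$ times in total — each differentiation brings down another $\ln x$ — gives
$$\frac{d^{4}J}{da^{4}} = \int_{0}^{1} 3 x^{a} \log{\left(x \right)}^{4} \, dx = \frac{72}{\left(a + 1\right)^{5}},$$
and the integrand here is exactly the target integrand, so $I = \frac{72}{\left(a + 1\right)^{5}}$.

Setting $a = \frac{4}{3}$:
$$I = \frac{17496}{16807}.$$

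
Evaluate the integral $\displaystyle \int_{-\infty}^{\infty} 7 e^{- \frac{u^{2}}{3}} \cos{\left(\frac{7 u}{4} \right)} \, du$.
$\frac{7 \sqrt{3} \sqrt{\pi}}{e^{\frac{147}{64}}}$

Define $I(b) = \int_{-\infty}^{\infty} 7 e^{- \frac{u^{2}}{3}} \cos{\left(b u \right)} \, du$.

Differentiating under the integral sign,
$$I'(b) = \int_{-\infty}^{\infty} - 7 u e^{- \frac{u^{2}}{3}} \sin{\left(b u \right)} \, du.$$

Integrate $\int_{-\infty}^{\infty} u \sin(b u)\, e^{- \frac{u^{2}}{3}}\, du$ by parts with $w = \sin(b u)$ and $dv = u\, e^{- \frac{u^{2}}{3}}\, du$, giving $v = - \frac{3 e^{- \frac{u^{2}}{3}}}{2}$. The boundary term vanishes and
$$\int_{-\infty}^{\infty} u \sin(b u)\, e^{- \frac{u^{2}}{3}}\, du = \frac{3 b}{2} \int_{-\infty}^{\infty} \cos(b u)\, e^{- \frac{u^{2}}{3}}\, du,$$
so $I'(b) = - \frac{3 b}{2}\, I(b)$.

This is a separable first-order ODE; solving with the initial condition $I(0) = \int_{-\infty}^{\infty} 7 e^{- \frac{u^{2}}{3}}\,du = 7 \sqrt{3} \sqrt{\pi}$ gives
$$I(b) = 7 \sqrt{3} \sqrt{\pi} e^{- \frac{3 b^{2}}{4}}.$$

Setting $b = \frac{7}{4}$:
$$I = \frac{7 \sqrt{3} \sqrt{\pi}}{e^{\frac{147}{64}}}.$$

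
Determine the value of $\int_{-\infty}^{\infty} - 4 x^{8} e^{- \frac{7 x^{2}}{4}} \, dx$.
$- \frac{1920 \sqrt{7} \sqrt{\pi}}{2401}$

Begin with the known integral
$$J(a) = \int_{-\infty}^{\infty} - 4 e^{- a x^{2}} \, dx = - \frac{4 \sqrt{\pi}}{\sqrt{a}}.$$

Differentiating under the integral sign brings down a factor of $(-x^2)$:
$$\frac{dJ}{da} = \int_{-\infty}^{\infty} 4 x^{2} e^{- a x^{2}} \, dx = \frac{2 \sqrt{\pi}}{a^{\frac{3}{2}}}.$$

Repeating $4$ times in total — each differentiation brings down another $(-x^2)$ — gives
$$\frac{d^{4}J}{da^{4}} = \int_{-\infty}^{\infty} - 4 x^{8} e^{- a x^{2}} \, dx = - \frac{105 \sqrt{\pi}}{4 a^{\frac{9}{2}}},$$
and the integrand here is exactly the target integrand, so $I = - \frac{105 \sqrt{\pi}}{4 a^{\frac{9}{2}}}$.

Setting $a = \frac{7}{4}$:
$$I = - \frac{1920 \sqrt{7} \sqrt{\pi}}{2401}.$$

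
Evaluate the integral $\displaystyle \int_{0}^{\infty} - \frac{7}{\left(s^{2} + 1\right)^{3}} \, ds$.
$- \frac{21 \pi}{16}$

Recall the elementary integral
$$J(a) = \int_{0}^{\infty} - \frac{7}{a^{2} + s^{2}} \, ds = - \frac{7 \pi}{2 a}.$$

Differentiating under the integral sign with respect to $a$,
$$\frac{dJ}{da} = \int_{0}^{\infty} \frac{14 a}{\left(a^{2} + s^{2}\right)^{2}} \, ds = \frac{7 \pi}{2 a^{2}},$$
so $\int_{0}^{\infty} - \frac{7}{\left(a^{2} + s^{2}\right)^{2}} \, ds = - \frac{7 \pi}{4 a^{3}}$.

Repeating — each differentiation of $1/(s^2+a^2)^j$ produces $-2ja/(s^2+a^2)^{j+1}$ — and dividing through by $-2ja$ at each step yields, after $2$ differentiations in total,
$$\int_{0}^{\infty} - \frac{7}{\left(a^{2} + s^{2}\right)^{3}} \, ds = - \frac{21 \pi}{16 a^{5}}.$$

Setting $a = 1$:
$$I = - \frac{21 \pi}{16}.$$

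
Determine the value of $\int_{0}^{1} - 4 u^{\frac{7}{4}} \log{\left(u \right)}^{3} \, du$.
$\frac{6144}{14641}$

Start from the elementary integral
$$J(a) = \int_{0}^{1} - 4 u^{a} \, du = - \frac{4}{a + 1}.$$

Differentiating under the integral sign brings down a factor of $\ln u$:
$$\frac{dJ}{da} = \int_{0}^{1} - 4 u^{a} \log{\left(u \right)} \, du = \frac{4}{\left(a + 1\right)^{2}}.$$

Repeating $3$ times in total — each differentiation brings down another $\ln u$ — gives
$$\frac{d^{3}J}{da^{3}} = \int_{0}^{1} - 4 u^{a} \log{\left(u \right)}^{3} \, du = \frac{24}{\left(a + 1\right)^{4}},$$
and the integrand here is exactly the target integrand, so $I = \frac{24}{\left(a + 1\right)^{4}}$.

Setting $a = \frac{7}{4}$:
$$I = \frac{6144}{14641}.$$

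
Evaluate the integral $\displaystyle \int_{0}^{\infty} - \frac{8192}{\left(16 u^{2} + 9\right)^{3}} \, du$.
$- \frac{128 \pi}{81}$

Recall the elementary integral
$$J(a) = \int_{0}^{\infty} - \frac{2}{a^{2} + u^{2}} \, du = - \frac{\pi}{a}.$$

Differentiating under the integral sign with respect to $a$,
$$\frac{dJ}{da} = \int_{0}^{\infty} \frac{4 a}{\left(a^{2} + u^{2}\right)^{2}} \, du = \frac{\pi}{a^{2}},$$
so $\int_{0}^{\infty} - \frac{2}{\left(a^{2} + u^{2}\right)^{2}} \, du = - \frac{\pi}{2 a^{3}}$.

Repeating — each differentiation of $1/(u^2+a^2)^j$ produces $-2ja/(u^2+a^2)^{j+1}$ — and dividing through by $-2ja$ at each step yields, after $2$ differentiations in total,
$$\int_{0}^{\infty} - \frac{2}{\left(a^{2} + u^{2}\right)^{3}} \, du = - \frac{3 \pi}{8 a^{5}}.$$

Setting $a = \frac{3}{4}$:
$$I = - \frac{128 \pi}{81}.$$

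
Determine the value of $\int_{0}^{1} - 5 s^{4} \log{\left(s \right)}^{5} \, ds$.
$\frac{24}{625}$

Begin with the known integral
$$J(a) = \int_{0}^{1} - 5 s^{a} \, ds = - \frac{5}{a + 1}.$$

Differentiating under the integral sign brings down a factor of $\ln s$:
$$\frac{dJ}{da} = \int_{0}^{1} - 5 s^{a} \log{\left(s \right)} \, ds = \frac{5}{\left(a + 1\right)^{2}}.$$

Repeating $5$ times in total — each differentiation brings down another $\ln s$ — gives
$$\frac{d^{5}J}{da^{5}} = \int_{0}^{1} - 5 s^{a} \log{\left(s \right)}^{5} \, ds = \frac{600}{\left(a + 1\right)^{6}},$$
and the integrand here is exactly the target integrand, so $I = \frac{600}{\left(a + 1\right)^{6}}$.

Setting $a = 4$:
$$I = \frac{24}{625}.$$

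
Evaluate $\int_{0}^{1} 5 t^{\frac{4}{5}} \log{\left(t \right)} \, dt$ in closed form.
$- \frac{125}{81}$

Consider the simpler parametrised integral
$$J(a) = \int_{0}^{1} 5 t^{a} \, dt = \frac{5}{a + 1}.$$

Differentiating under the integral sign brings down a factor of $\ln t$:
$$\frac{dJ}{da} = \int_{0}^{1} 5 t^{a} \log{\left(t \right)} \, dt = - \frac{5}{\left(a + 1\right)^{2}}.$$

The integral on the left is $I$, so $I = - \frac{5}{\left(a + 1\right)^{2}}$.

Setting $a = \frac{4}{5}$:
$$I = - \frac{125}{81}.$$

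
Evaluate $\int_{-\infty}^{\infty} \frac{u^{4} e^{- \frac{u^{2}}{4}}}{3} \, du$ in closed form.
$8 \sqrt{\pi}$

Begin with the known integral
$$J(a) = \int_{-\infty}^{\infty} \frac{e^{- a u^{2}}}{3} \, du = \frac{\sqrt{\pi}}{3 \sqrt{a}}.$$

Differentiating under the integral sign brings down a factor of $(-u^2)$:
$$\frac{dJ}{da} = \int_{-\infty}^{\infty} - \frac{u^{2} e^{- a u^{2}}}{3} \, du = - \frac{\sqrt{\pi}}{6 a^{\frac{3}{2}}}.$$

Repeating twice in total — each differentiation brings down another $(-u^2)$ — gives
$$\frac{d^{2}J}{da^{2}} = \int_{-\infty}^{\infty} \frac{u^{4} e^{- a u^{2}}}{3} \, du = \frac{\sqrt{\pi}}{4 a^{\frac{5}{2}}},$$
and the integrand here is exactly the target integrand, so $I = \frac{\sqrt{\pi}}{4 a^{\frac{5}{2}}}$.

Setting $a = \frac{1}{4}$:
$$I = 8 \sqrt{\pi}.$$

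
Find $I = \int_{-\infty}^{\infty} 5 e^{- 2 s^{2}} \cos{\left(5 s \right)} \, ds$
$\frac{5 \sqrt{2} \sqrt{\pi}}{2 e^{\frac{25}{8}}}$

Treat the cosine frequency as a parameter and define $I(b) = \int_{-\infty}^{\infty} 5 e^{- 2 s^{2}} \cos{\left(b s \right)} \, ds$.

Differentiating under the integral sign,
$$I'(b) = \int_{-\infty}^{\infty} - 5 s e^{- 2 s^{2}} \sin{\left(b s \right)} \, ds.$$

Integrate $\int_{-\infty}^{\infty} s \sin(b s)\, e^{- 2 s^{2}}\, ds$ by parts with $u = \sin(b s)$ and $dv = s\, e^{- 2 s^{2}}\, ds$, giving $v = - \frac{e^{- 2 s^{2}}}{4}$. The boundary term vanishes and
$$\int_{-\infty}^{\infty} s \sin(b s)\, e^{- 2 s^{2}}\, ds = \frac{b}{4} \int_{-\infty}^{\infty} \cos(b s)\, e^{- 2 s^{2}}\, ds,$$
so $I'(b) = - \frac{b}{4}\, I(b)$.

This is a separable first-order ODE; solving with the initial condition $I(0) = \int_{-\infty}^{\infty} 5 e^{- 2 s^{2}}\,ds = \frac{5 \sqrt{2} \sqrt{\pi}}{2}$ gives
$$I(b) = \frac{5 \sqrt{2} \sqrt{\pi} e^{- \frac{b^{2}}{8}}}{2}.$$

Setting $b = 5$:
$$I = \frac{5 \sqrt{2} \sqrt{\pi}}{2 e^{\frac{25}{8}}}.$$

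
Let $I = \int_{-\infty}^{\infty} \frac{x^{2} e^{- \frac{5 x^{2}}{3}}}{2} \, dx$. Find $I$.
$\frac{3 \sqrt{15} \sqrt{\pi}}{100}$

Start from the elementary integral
$$J(a) = \int_{-\infty}^{\infty} \frac{e^{- a x^{2}}}{2} \, dx = \frac{\sqrt{\pi}}{2 \sqrt{a}}.$$

Differentiating under the integral sign brings down a factor of $(-x^2)$:
$$\frac{dJ}{da} = \int_{-\infty}^{\infty} - \frac{x^{2} e^{- a x^{2}}}{2} \, dx = - \frac{\sqrt{\pi}}{4 a^{\frac{3}{2}}}.$$

The integral on the left is $-I$, so $I = \frac{\sqrt{\pi}}{4 a^{\frac{3}{2}}}$.

Setting $a = \frac{5}{3}$:
$$I = \frac{3 \sqrt{15} \sqrt{\pi}}{100}.$$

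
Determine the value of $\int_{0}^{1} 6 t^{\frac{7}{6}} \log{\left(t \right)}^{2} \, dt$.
$\frac{2592}{2197}$

Consider the simpler parametrised integral
$$J(a) = \int_{0}^{1} 6 t^{a} \, dt = \frac{6}{a + 1}.$$

Differentiating under the integral sign brings down a factor of $\ln t$:
$$\frac{dJ}{da} = \int_{0}^{1} 6 t^{a} \log{\left(t \right)} \, dt = - \frac{6}{\left(a + 1\right)^{2}}.$$

Repeating twice in total — each differentiation brings down another $\ln t$ — gives
$$\frac{d^{2}J}{da^{2}} = \int_{0}^{1} 6 t^{a} \log{\left(t \right)}^{2} \, dt = \frac{12}{\left(a + 1\right)^{3}},$$
and the integrand here is exactly the target integrand, so $I = \frac{12}{\left(a + 1\right)^{3}}$.

Setting $a = \frac{7}{6}$:
$$I = \frac{2592}{2197}.$$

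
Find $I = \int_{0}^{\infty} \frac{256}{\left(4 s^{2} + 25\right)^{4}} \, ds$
$\frac{4 \pi}{15625}$

Begin with the known result
$$J(a) = \int_{0}^{\infty} \frac{1}{a^{2} + s^{2}} \, ds = \frac{\pi}{2 a}.$$

Differentiating under the integral sign with respect to $a$,
$$\frac{dJ}{da} = \int_{0}^{\infty} - \frac{2 a}{\left(a^{2} + s^{2}\right)^{2}} \, ds = - \frac{\pi}{2 a^{2}},$$
so $\int_{0}^{\infty} \frac{1}{\left(a^{2} + s^{2}\right)^{2}} \, ds = \frac{\pi}{4 a^{3}}$.

Repeating — each differentiation of $1/(s^2+a^2)^j$ produces $-2ja/(s^2+a^2)^{j+1}$ — and dividing through by $-2ja$ at each step yields, after $3$ differentiations in total,
$$\int_{0}^{\infty} \frac{1}{\left(a^{2} + s^{2}\right)^{4}} \, ds = \frac{5 \pi}{32 a^{7}}.$$

Setting $a = \frac{5}{2}$:
$$I = \frac{4 \pi}{15625}.$$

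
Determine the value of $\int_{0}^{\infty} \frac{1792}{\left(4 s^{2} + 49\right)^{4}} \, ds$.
$\frac{20 \pi}{117649}$

Start from the standard arctangent integral
$$J(a) = \int_{0}^{\infty} \frac{7}{a^{2} + s^{2}} \, ds = \frac{7 \pi}{2 a}.$$

Differentiating under the integral sign with respect to $a$,
$$\frac{dJ}{da} = \int_{0}^{\infty} - \frac{14 a}{\left(a^{2} + s^{2}\right)^{2}} \, ds = - \frac{7 \pi}{2 a^{2}},$$
so $\int_{0}^{\infty} \frac{7}{\left(a^{2} + s^{2}\right)^{2}} \, ds = \frac{7 \pi}{4 a^{3}}$.

Repeating — each differentiation of $1/(s^2+a^2)^j$ produces $-2ja/(s^2+a^2)^{j+1}$ — and dividing through by $-2ja$ at each step yields, after $3$ differentiations in total,
$$\int_{0}^{\infty} \frac{7}{\left(a^{2} + s^{2}\right)^{4}} \, ds = \frac{35 \pi}{32 a^{7}}.$$

Setting $a = \frac{7}{2}$:
$$I = \frac{20 \pi}{117649}.$$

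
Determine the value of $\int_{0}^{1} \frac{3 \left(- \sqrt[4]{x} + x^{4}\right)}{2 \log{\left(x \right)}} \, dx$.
$\log{\left(8 \right)}$

Introduce a parameter $a$ in the exponent: let $I(a) = \int_{0}^{1} \frac{3 \left(- \sqrt[4]{x} + x^{a}\right)}{2 \log{\left(x \right)}} \, dx$.

Since $\dfrac{\partial}{\partial a}\,x^{a} = x^{a} \ln x$, the $\ln x$ in the denominator cancels and
$$\frac{dI}{da} = \int_{0}^{1} \frac{3}{2} x^{a} \, dx = \frac{3}{2} \left[\frac{x^{a+1}}{a+1}\right]_0^1 = \frac{3}{2 \left(a + 1\right)}.$$

Integrating with respect to $a$ gives $I(a) = \log{\left(\frac{8 \sqrt{5} \left(a + 1\right)^{\frac{3}{2}}}{25} \right)} + C$.

At $a = \frac{1}{4}$ the integrand is identically $0$, so $I(\frac{1}{4}) = 0$. The closed form gives $0$, hence $C = 0$.

Setting $a = 4$:
$$I = \log{\left(8 \right)}.$$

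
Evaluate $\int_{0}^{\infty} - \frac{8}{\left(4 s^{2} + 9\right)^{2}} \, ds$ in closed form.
$- \frac{\pi}{27}$

Start from the standard arctangent integral
$$J(a) = \int_{0}^{\infty} - \frac{1}{2 \left(a^{2} + s^{2}\right)} \, ds = - \frac{\pi}{4 a}.$$

Differentiating under the integral sign with respect to $a$,
$$\frac{dJ}{da} = \int_{0}^{\infty} \frac{a}{\left(a^{2} + s^{2}\right)^{2}} \, ds = \frac{\pi}{4 a^{2}},$$
so $\int_{0}^{\infty} - \frac{1}{2 \left(a^{2} + s^{2}\right)^{2}} \, ds = - \frac{\pi}{8 a^{3}}$.

Setting $a = \frac{3}{2}$:
$$I = - \frac{\pi}{27}.$$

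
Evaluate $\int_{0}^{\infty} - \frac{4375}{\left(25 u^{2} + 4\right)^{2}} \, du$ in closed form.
$- \frac{875 \pi}{32}$

Start from the standard arctangent integral
$$J(a) = \int_{0}^{\infty} - \frac{7}{a^{2} + u^{2}} \, du = - \frac{7 \pi}{2 a}.$$

Differentiating under the integral sign with respect to $a$,
$$\frac{dJ}{da} = \int_{0}^{\infty} \frac{14 a}{\left(a^{2} + u^{2}\right)^{2}} \, du = \frac{7 \pi}{2 a^{2}},$$
so $\int_{0}^{\infty} - \frac{7}{\left(a^{2} + u^{2}\right)^{2}} \, du = - \frac{7 \pi}{4 a^{3}}$.

Setting $a = \frac{2}{5}$:
$$I = - \frac{875 \pi}{32}.$$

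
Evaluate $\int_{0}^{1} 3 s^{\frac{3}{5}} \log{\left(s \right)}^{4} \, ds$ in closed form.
$\frac{28125}{4096}$

Consider the simpler parametrised integral
$$J(a) = \int_{0}^{1} 3 s^{a} \, ds = \frac{3}{a + 1}.$$

Differentiating under the integral sign brings down a factor of $\ln s$:
$$\frac{dJ}{da} = \int_{0}^{1} 3 s^{a} \log{\left(s \right)} \, ds = - \frac{3}{\left(a + 1\right)^{2}}.$$

Repeating $4$ times in total — each differentiation brings down another $\ln s$ — gives
$$\frac{d^{4}J}{da^{4}} = \int_{0}^{1} 3 s^{a} \log{\left(s \right)}^{4} \, ds = \frac{72}{\left(a + 1\right)^{5}},$$
and the integrand here is exactly the target integrand, so $I = \frac{72}{\left(a + 1\right)^{5}}$.

Setting $a = \frac{3}{5}$:
$$I = \frac{28125}{4096}.$$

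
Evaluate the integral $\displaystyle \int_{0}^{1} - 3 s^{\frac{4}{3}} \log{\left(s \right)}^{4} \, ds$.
$- \frac{17496}{16807}$

Begin with the known integral
$$J(a) = \int_{0}^{1} - 3 s^{a} \, ds = - \frac{3}{a + 1}.$$

Differentiating under the integral sign brings down a factor of $\ln s$:
$$\frac{dJ}{da} = \int_{0}^{1} - 3 s^{a} \log{\left(s \right)} \, ds = \frac{3}{\left(a + 1\right)^{2}}.$$

Repeating $4$ times in total — each differentiation brings down another $\ln s$ — gives
$$\frac{d^{4}J}{da^{4}} = \int_{0}^{1} - 3 s^{a} \log{\left(s \right)}^{4} \, ds = - \frac{72}{\left(a + 1\right)^{5}},$$
and the integrand here is exactly the target integrand, so $I = - \frac{72}{\left(a + 1\right)^{5}}$.

Setting $a = \frac{4}{3}$:
$$I = - \frac{17496}{16807}.$$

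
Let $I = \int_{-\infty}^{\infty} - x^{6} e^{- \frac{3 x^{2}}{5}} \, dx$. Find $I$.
$- \frac{625 \sqrt{15} \sqrt{\pi}}{216}$

Consider the simpler parametrised integral
$$J(a) = \int_{-\infty}^{\infty} - e^{- a x^{2}} \, dx = - \frac{\sqrt{\pi}}{\sqrt{a}}.$$

Differentiating under the integral sign brings down a factor of $(-x^2)$:
$$\frac{dJ}{da} = \int_{-\infty}^{\infty} x^{2} e^{- a x^{2}} \, dx = \frac{\sqrt{\pi}}{2 a^{\frac{3}{2}}}.$$

Repeating $3$ times in total — each differentiation brings down another $(-x^2)$ — gives
$$\frac{d^{3}J}{da^{3}} = \int_{-\infty}^{\infty} x^{6} e^{- a x^{2}} \, dx = \frac{15 \sqrt{\pi}}{8 a^{\frac{7}{2}}},$$
and the integrand here is $(-1)^{3}$ times the target integrand, so $I = (-1)^{3}\,\frac{d^{3}J}{da^{3}} = - \frac{15 \sqrt{\pi}}{8 a^{\frac{7}{2}}}$.

Setting $a = \frac{3}{5}$:
$$I = - \frac{625 \sqrt{15} \sqrt{\pi}}{216}.$$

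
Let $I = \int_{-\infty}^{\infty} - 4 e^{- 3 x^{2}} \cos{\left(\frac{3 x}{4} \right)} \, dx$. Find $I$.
$- \frac{4 \sqrt{3} \sqrt{\pi}}{3 e^{\frac{3}{64}}}$

Treat the cosine frequency as a parameter and define $I(b) = \int_{-\infty}^{\infty} - 4 e^{- 3 x^{2}} \cos{\left(b x \right)} \, dx$.

Differentiating under the integral sign,
$$I'(b) = \int_{-\infty}^{\infty} 4 x e^{- 3 x^{2}} \sin{\left(b x \right)} \, dx.$$

Integrate $\int_{-\infty}^{\infty} x \sin(b x)\, e^{- 3 x^{2}}\, dx$ by parts with $u = \sin(b x)$ and $dv = x\, e^{- 3 x^{2}}\, dx$, giving $v = - \frac{e^{- 3 x^{2}}}{6}$. The boundary term vanishes and
$$\int_{-\infty}^{\infty} x \sin(b x)\, e^{- 3 x^{2}}\, dx = \frac{b}{6} \int_{-\infty}^{\infty} \cos(b x)\, e^{- 3 x^{2}}\, dx,$$
so $I'(b) = - \frac{b}{6}\, I(b)$.

This is a separable first-order ODE; solving with the initial condition $I(0) = \int_{-\infty}^{\infty} - 4 e^{- 3 x^{2}}\,dx = - \frac{4 \sqrt{3} \sqrt{\pi}}{3}$ gives
$$I(b) = - \frac{4 \sqrt{3} \sqrt{\pi} e^{- \frac{b^{2}}{12}}}{3}.$$

Setting $b = \frac{3}{4}$:
$$I = - \frac{4 \sqrt{3} \sqrt{\pi}}{3 e^{\frac{3}{64}}}.$$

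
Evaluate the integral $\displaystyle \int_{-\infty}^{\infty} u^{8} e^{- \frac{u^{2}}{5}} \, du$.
$\frac{65625 \sqrt{5} \sqrt{\pi}}{16}$

Consider the simpler parametrised integral
$$J(a) = \int_{-\infty}^{\infty} e^{- a u^{2}} \, du = \frac{\sqrt{\pi}}{\sqrt{a}}.$$

Differentiating under the integral sign brings down a factor of $(-u^2)$:
$$\frac{dJ}{da} = \int_{-\infty}^{\infty} - u^{2} e^{- a u^{2}} \, du = - \frac{\sqrt{\pi}}{2 a^{\frac{3}{2}}}.$$

Repeating $4$ times in total — each differentiation brings down another $(-u^2)$ — gives
$$\frac{d^{4}J}{da^{4}} = \int_{-\infty}^{\infty} u^{8} e^{- a u^{2}} \, du = \frac{105 \sqrt{\pi}}{16 a^{\frac{9}{2}}},$$
and the integrand here is exactly the target integrand, so $I = \frac{105 \sqrt{\pi}}{16 a^{\frac{9}{2}}}$.

Setting $a = \frac{1}{5}$:
$$I = \frac{65625 \sqrt{5} \sqrt{\pi}}{16}.$$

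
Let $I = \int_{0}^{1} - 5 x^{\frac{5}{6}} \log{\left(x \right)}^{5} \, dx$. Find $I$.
$\frac{27993600}{1771561}$

Begin with the known integral
$$J(a) = \int_{0}^{1} - 5 x^{a} \, dx = - \frac{5}{a + 1}.$$

Differentiating under the integral sign brings down a factor of $\ln x$:
$$\frac{dJ}{da} = \int_{0}^{1} - 5 x^{a} \log{\left(x \right)} \, dx = \frac{5}{\left(a + 1\right)^{2}}.$$

Repeating $5$ times in total — each differentiation brings down another $\ln x$ — gives
$$\frac{d^{5}J}{da^{5}} = \int_{0}^{1} - 5 x^{a} \log{\left(x \right)}^{5} \, dx = \frac{600}{\left(a + 1\right)^{6}},$$
and the integrand here is exactly the target integrand, so $I = \frac{600}{\left(a + 1\right)^{6}}$.

Setting $a = \frac{5}{6}$:
$$I = \frac{27993600}{1771561}.$$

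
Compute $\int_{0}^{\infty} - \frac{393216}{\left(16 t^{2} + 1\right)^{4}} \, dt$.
$- 15360 \pi$

Start from the standard arctangent integral
$$J(a) = \int_{0}^{\infty} - \frac{6}{a^{2} + t^{2}} \, dt = - \frac{3 \pi}{a}.$$

Differentiating under the integral sign with respect to $a$,
$$\frac{dJ}{da} = \int_{0}^{\infty} \frac{12 a}{\left(a^{2} + t^{2}\right)^{2}} \, dt = \frac{3 \pi}{a^{2}},$$
so $\int_{0}^{\infty} - \frac{6}{\left(a^{2} + t^{2}\right)^{2}} \, dt = - \frac{3 \pi}{2 a^{3}}$.

Repeating — each differentiation of $1/(t^2+a^2)^j$ produces $-2ja/(t^2+a^2)^{j+1}$ — and dividing through by $-2ja$ at each step yields, after $3$ differentiations in total,
$$\int_{0}^{\infty} - \frac{6}{\left(a^{2} + t^{2}\right)^{4}} \, dt = - \frac{15 \pi}{16 a^{7}}.$$

Setting $a = \frac{1}{4}$:
$$I = - 15360 \pi.$$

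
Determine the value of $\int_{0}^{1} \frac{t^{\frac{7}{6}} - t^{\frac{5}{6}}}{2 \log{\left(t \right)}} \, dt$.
$- \log{\left(11 \right)} + \frac{\log{\left(143 \right)}}{2}$

Consider the one-parameter family: let $I(a) = \int_{0}^{1} \frac{- t^{\frac{5}{6}} + t^{a}}{2 \log{\left(t \right)}} \, dt$.

Since $\dfrac{\partial}{\partial a}\,t^{a} = t^{a} \ln t$, the $\ln t$ in the denominator cancels and
$$\frac{dI}{da} = \int_{0}^{1} \frac{1}{2} t^{a} \, dt = \frac{1}{2} \left[\frac{t^{a+1}}{a+1}\right]_0^1 = \frac{1}{2 \left(a + 1\right)}.$$

Integrating with respect to $a$ gives $I(a) = \log{\left(\frac{\sqrt{66} \sqrt{a + 1}}{11} \right)} + C$.

At $a = \frac{5}{6}$ the integrand is identically $0$, so $I(\frac{5}{6}) = 0$. The closed form gives $0$, hence $C = 0$.

Setting $a = \frac{7}{6}$:
$$I = - \log{\left(11 \right)} + \frac{\log{\left(143 \right)}}{2}.$$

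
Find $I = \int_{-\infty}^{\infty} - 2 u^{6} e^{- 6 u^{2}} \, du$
$- \frac{5 \sqrt{6} \sqrt{\pi}}{1728}$

Start from the elementary integral
$$J(a) = \int_{-\infty}^{\infty} - 2 e^{- a u^{2}} \, du = - \frac{2 \sqrt{\pi}}{\sqrt{a}}.$$

Differentiating under the integral sign brings down a factor of $(-u^2)$:
$$\frac{dJ}{da} = \int_{-\infty}^{\infty} 2 u^{2} e^{- a u^{2}} \, du = \frac{\sqrt{\pi}}{a^{\frac{3}{2}}}.$$

Repeating $3$ times in total — each differentiation brings down another $(-u^2)$ — gives
$$\frac{d^{3}J}{da^{3}} = \int_{-\infty}^{\infty} 2 u^{6} e^{- a u^{2}} \, du = \frac{15 \sqrt{\pi}}{4 a^{\frac{7}{2}}},$$
and the integrand here is $(-1)^{3}$ times the target integrand, so $I = (-1)^{3}\,\frac{d^{3}J}{da^{3}} = - \frac{15 \sqrt{\pi}}{4 a^{\frac{7}{2}}}$.

Setting $a = 6$:
$$I = - \frac{5 \sqrt{6} \sqrt{\pi}}{1728}.$$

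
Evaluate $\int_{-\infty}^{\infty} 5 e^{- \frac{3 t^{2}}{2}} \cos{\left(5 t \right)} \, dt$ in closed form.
$\frac{5 \sqrt{6} \sqrt{\pi}}{3 e^{\frac{25}{6}}}$

Let $b$ denote the cosine frequency and define $I(b) = \int_{-\infty}^{\infty} 5 e^{- \frac{3 t^{2}}{2}} \cos{\left(b t \right)} \, dt$.

Differentiating under the integral sign,
$$I'(b) = \int_{-\infty}^{\infty} - 5 t e^{- \frac{3 t^{2}}{2}} \sin{\left(b t \right)} \, dt.$$

Integrate $\int_{-\infty}^{\infty} t \sin(b t)\, e^{- \frac{3 t^{2}}{2}}\, dt$ by parts with $u = \sin(b t)$ and $dv = t\, e^{- \frac{3 t^{2}}{2}}\, dt$, giving $v = - \frac{e^{- \frac{3 t^{2}}{2}}}{3}$. The boundary term vanishes and
$$\int_{-\infty}^{\infty} t \sin(b t)\, e^{- \frac{3 t^{2}}{2}}\, dt = \frac{b}{3} \int_{-\infty}^{\infty} \cos(b t)\, e^{- \frac{3 t^{2}}{2}}\, dt,$$
so $I'(b) = - \frac{b}{3}\, I(b)$.

This is a separable first-order ODE; solving with the initial condition $I(0) = \int_{-\infty}^{\infty} 5 e^{- \frac{3 t^{2}}{2}}\,dt = \frac{5 \sqrt{6} \sqrt{\pi}}{3}$ gives
$$I(b) = \frac{5 \sqrt{6} \sqrt{\pi} e^{- \frac{b^{2}}{6}}}{3}.$$

Setting $b = 5$:
$$I = \frac{5 \sqrt{6} \sqrt{\pi}}{3 e^{\frac{25}{6}}}.$$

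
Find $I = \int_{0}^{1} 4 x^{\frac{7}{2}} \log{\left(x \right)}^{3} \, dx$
$- \frac{128}{2187}$

Start from the elementary integral
$$J(a) = \int_{0}^{1} 4 x^{a} \, dx = \frac{4}{a + 1}.$$

Differentiating under the integral sign brings down a factor of $\ln x$:
$$\frac{dJ}{da} = \int_{0}^{1} 4 x^{a} \log{\left(x \right)} \, dx = - \frac{4}{\left(a + 1\right)^{2}}.$$

Repeating $3$ times in total — each differentiation brings down another $\ln x$ — gives
$$\frac{d^{3}J}{da^{3}} = \int_{0}^{1} 4 x^{a} \log{\left(x \right)}^{3} \, dx = - \frac{24}{\left(a + 1\right)^{4}},$$
and the integrand here is exactly the target integrand, so $I = - \frac{24}{\left(a + 1\right)^{4}}$.

Setting $a = \frac{7}{2}$:
$$I = - \frac{128}{2187}.$$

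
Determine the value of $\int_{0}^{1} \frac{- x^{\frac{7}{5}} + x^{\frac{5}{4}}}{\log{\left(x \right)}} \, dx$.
$\log{\left(\frac{15}{16} \right)}$

Introduce a parameter $a$ in the exponent: let $I(a) = \int_{0}^{1} \frac{- x^{\frac{7}{5}} + x^{a}}{\log{\left(x \right)}} \, dx$.

Since $\dfrac{\partial}{\partial a}\,x^{a} = x^{a} \ln x$, the $\ln x$ in the denominator cancels and
$$\frac{dI}{da} = \int_{0}^{1} x^{a} \, dx = \left[\frac{x^{a+1}}{a+1}\right]_0^1 = \frac{1}{a + 1}.$$

Integrating with respect to $a$ gives $I(a) = \log{\left(\frac{5 a}{12} + \frac{5}{12} \right)} + C$.

At $a = \frac{7}{5}$ the integrand is identically $0$, so $I(\frac{7}{5}) = 0$. The closed form gives $0$, hence $C = 0$.

Setting $a = \frac{5}{4}$:
$$I = \log{\left(\frac{15}{16} \right)}.$$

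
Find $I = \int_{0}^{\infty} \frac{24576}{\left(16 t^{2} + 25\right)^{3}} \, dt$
$\frac{1152 \pi}{3125}$

Begin with the known result
$$J(a) = \int_{0}^{\infty} \frac{6}{a^{2} + t^{2}} \, dt = \frac{3 \pi}{a}.$$

Differentiating under the integral sign with respect to $a$,
$$\frac{dJ}{da} = \int_{0}^{\infty} - \frac{12 a}{\left(a^{2} + t^{2}\right)^{2}} \, dt = - \frac{3 \pi}{a^{2}},$$
so $\int_{0}^{\infty} \frac{6}{\left(a^{2} + t^{2}\right)^{2}} \, dt = \frac{3 \pi}{2 a^{3}}$.

Repeating — each differentiation of $1/(t^2+a^2)^j$ produces $-2ja/(t^2+a^2)^{j+1}$ — and dividing through by $-2ja$ at each step yields, after $2$ differentiations in total,
$$\int_{0}^{\infty} \frac{6}{\left(a^{2} + t^{2}\right)^{3}} \, dt = \frac{9 \pi}{8 a^{5}}.$$

Setting $a = \frac{5}{4}$:
$$I = \frac{1152 \pi}{3125}.$$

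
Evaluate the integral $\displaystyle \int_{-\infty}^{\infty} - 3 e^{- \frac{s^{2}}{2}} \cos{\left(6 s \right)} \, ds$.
$- \frac{3 \sqrt{2} \sqrt{\pi}}{e^{18}}$

Define $I(b) = \int_{-\infty}^{\infty} - 3 e^{- \frac{s^{2}}{2}} \cos{\left(b s \right)} \, ds$.

Differentiating under the integral sign,
$$I'(b) = \int_{-\infty}^{\infty} 3 s e^{- \frac{s^{2}}{2}} \sin{\left(b s \right)} \, ds.$$

Integrate $\int_{-\infty}^{\infty} s \sin(b s)\, e^{- \frac{s^{2}}{2}}\, ds$ by parts with $u = \sin(b s)$ and $dv = s\, e^{- \frac{s^{2}}{2}}\, ds$, giving $v = - e^{- \frac{s^{2}}{2}}$. The boundary term vanishes and
$$\int_{-\infty}^{\infty} s \sin(b s)\, e^{- \frac{s^{2}}{2}}\, ds = b \int_{-\infty}^{\infty} \cos(b s)\, e^{- \frac{s^{2}}{2}}\, ds,$$
so $I'(b) = - b\, I(b)$.

This is a separable first-order ODE; solving with the initial condition $I(0) = \int_{-\infty}^{\infty} - 3 e^{- \frac{s^{2}}{2}}\,ds = - 3 \sqrt{2} \sqrt{\pi}$ gives
$$I(b) = - 3 \sqrt{2} \sqrt{\pi} e^{- \frac{b^{2}}{2}}.$$

Setting $b = 6$:
$$I = - \frac{3 \sqrt{2} \sqrt{\pi}}{e^{18}}.$$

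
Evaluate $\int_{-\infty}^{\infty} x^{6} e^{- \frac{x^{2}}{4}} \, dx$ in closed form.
$240 \sqrt{\pi}$

Start from the elementary integral
$$J(a) = \int_{-\infty}^{\infty} e^{- a x^{2}} \, dx = \frac{\sqrt{\pi}}{\sqrt{a}}.$$

Differentiating under the integral sign brings down a factor of $(-x^2)$:
$$\frac{dJ}{da} = \int_{-\infty}^{\infty} - x^{2} e^{- a x^{2}} \, dx = - \frac{\sqrt{\pi}}{2 a^{\frac{3}{2}}}.$$

Repeating $3$ times in total — each differentiation brings down another $(-x^2)$ — gives
$$\frac{d^{3}J}{da^{3}} = \int_{-\infty}^{\infty} - x^{6} e^{- a x^{2}} \, dx = - \frac{15 \sqrt{\pi}}{8 a^{\frac{7}{2}}},$$
and the integrand here is $(-1)^{3}$ times the target integrand, so $I = (-1)^{3}\,\frac{d^{3}J}{da^{3}} = \frac{15 \sqrt{\pi}}{8 a^{\frac{7}{2}}}$.

Setting $a = \frac{1}{4}$:
$$I = 240 \sqrt{\pi}.$$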